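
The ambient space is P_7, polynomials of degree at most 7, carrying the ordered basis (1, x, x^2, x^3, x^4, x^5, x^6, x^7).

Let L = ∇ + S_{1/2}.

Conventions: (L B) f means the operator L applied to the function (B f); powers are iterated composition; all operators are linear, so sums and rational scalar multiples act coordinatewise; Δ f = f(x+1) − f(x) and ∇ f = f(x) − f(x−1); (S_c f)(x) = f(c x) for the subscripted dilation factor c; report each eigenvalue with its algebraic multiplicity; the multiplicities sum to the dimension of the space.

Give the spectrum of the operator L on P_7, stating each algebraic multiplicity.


image of 1: 1
image of x: (1/2)x + 1
image of x^2: (1/4)x^2 + 2x - 1
image of x^3: (1/8)x^3 + 3x^2 - 3x + 1
image of x^4: (1/16)x^4 + 4x^3 - 6x^2 + 4x - 1
image of x^5: (1/32)x^5 + 5x^4 - 10x^3 + 10x^2 - 5x + 1
image of x^6: (1/64)x^6 + 6x^5 - 15x^4 + 20x^3 - 15x^2 + 6x - 1
image of x^7: (1/128)x^7 + 7x^6 - 21x^5 + 35x^4 - 35x^3 + 21x^2 - 7x + 1
the matrix is upper triangular; its diagonal is (1, 1/2, 1/4, 1/8, 1/16, 1/32, 1/64, 1/128)
for a triangular matrix the eigenvalues are the diagonal entries, with algebraic multiplicity their repetition count

λ = 1/128 (multiplicity 1), λ = 1/64 (multiplicity 1), λ = 1/32 (multiplicity 1), λ = 1/16 (multiplicity 1), λ = 1/8 (multiplicity 1), λ = 1/4 (multiplicity 1), λ = 1/2 (multiplicity 1), λ = 1 (multiplicity 1)


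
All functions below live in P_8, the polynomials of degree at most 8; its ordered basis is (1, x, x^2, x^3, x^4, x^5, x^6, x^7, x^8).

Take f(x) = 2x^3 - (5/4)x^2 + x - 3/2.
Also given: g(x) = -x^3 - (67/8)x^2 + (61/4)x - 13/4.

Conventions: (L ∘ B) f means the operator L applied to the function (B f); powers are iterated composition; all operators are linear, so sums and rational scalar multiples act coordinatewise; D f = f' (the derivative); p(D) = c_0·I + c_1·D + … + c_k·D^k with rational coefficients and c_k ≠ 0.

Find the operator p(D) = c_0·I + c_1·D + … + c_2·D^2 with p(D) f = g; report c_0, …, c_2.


D^0 f = 2x^3 - (5/4)x^2 + x - 3/2
D^1 f = 6x^2 - (5/2)x + 1
D^2 f = 12x - 5/2
matching coefficients of g against c_0 f + c_1 Df + … from the top degree down determines the c_i
solution: c_0 = -1/2, c_1 = -3/2, c_2 = 1

c_0 = -1/2, c_1 = -3/2, c_2 = 1


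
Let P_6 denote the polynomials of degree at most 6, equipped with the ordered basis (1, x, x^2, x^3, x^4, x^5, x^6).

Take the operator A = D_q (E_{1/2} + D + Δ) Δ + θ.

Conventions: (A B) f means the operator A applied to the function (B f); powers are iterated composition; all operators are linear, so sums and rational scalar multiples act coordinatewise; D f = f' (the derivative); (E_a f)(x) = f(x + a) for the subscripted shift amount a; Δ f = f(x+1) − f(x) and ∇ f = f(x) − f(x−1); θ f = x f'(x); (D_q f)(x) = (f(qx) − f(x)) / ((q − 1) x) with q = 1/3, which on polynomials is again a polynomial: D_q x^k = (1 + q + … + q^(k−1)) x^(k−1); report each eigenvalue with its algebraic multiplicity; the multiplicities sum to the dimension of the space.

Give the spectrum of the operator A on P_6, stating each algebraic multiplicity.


image of 1: 0
image of x: x
image of x^2: 2x^2 + 2
image of x^3: 3x^3 + 4x + 18
image of x^4: 4x^4 + (52/9)x^2 + 48x + 49
image of x^5: 5x^5 + (200/27)x^3 + (260/3)x^2 + (490/3)x + 115
image of x^6: 6x^6 + (242/27)x^4 + (400/3)x^3 + (3185/9)x^2 + 460x + 2043/8
the matrix is upper triangular; its diagonal is (0, 1, 2, 3, 4, 5, 6)
for a triangular matrix the eigenvalues are the diagonal entries, with algebraic multiplicity their repetition count

λ = 0 (multiplicity 1), λ = 1 (multiplicity 1), λ = 2 (multiplicity 1), λ = 3 (multiplicity 1), λ = 4 (multiplicity 1), λ = 5 (multiplicity 1), λ = 6 (multiplicity 1)


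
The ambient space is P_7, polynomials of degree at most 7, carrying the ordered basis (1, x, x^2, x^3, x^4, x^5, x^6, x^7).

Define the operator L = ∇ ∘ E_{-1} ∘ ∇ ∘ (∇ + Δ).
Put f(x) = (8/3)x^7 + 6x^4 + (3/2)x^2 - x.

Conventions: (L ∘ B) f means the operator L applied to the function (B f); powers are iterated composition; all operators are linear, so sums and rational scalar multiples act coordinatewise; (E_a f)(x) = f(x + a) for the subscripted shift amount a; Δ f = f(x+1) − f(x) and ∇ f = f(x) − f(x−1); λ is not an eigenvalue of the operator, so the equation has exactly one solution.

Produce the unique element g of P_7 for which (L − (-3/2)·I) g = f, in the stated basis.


write g with unknown coordinates in the stated basis and equate coefficients in (L − (-3/2)·I) g = f
solving from the highest basis element down gives g = (16/9)x^7 - (4444/9)x^4 + (35840/9)x^3 - 13439x^2 + (339322/9)x - 77696
check: L g = (2240/3)x^4 - (17920/3)x^3 + 20160x^2 - (169664/3)x + 116544
so L g − (-3/2)·g = (8/3)x^7 + 6x^4 + (3/2)x^2 - x = f ✓

the result is g(x) = (16/9)x^7 - (4444/9)x^4 + (35840/9)x^3 - 13439x^2 + (339322/9)x - 77696


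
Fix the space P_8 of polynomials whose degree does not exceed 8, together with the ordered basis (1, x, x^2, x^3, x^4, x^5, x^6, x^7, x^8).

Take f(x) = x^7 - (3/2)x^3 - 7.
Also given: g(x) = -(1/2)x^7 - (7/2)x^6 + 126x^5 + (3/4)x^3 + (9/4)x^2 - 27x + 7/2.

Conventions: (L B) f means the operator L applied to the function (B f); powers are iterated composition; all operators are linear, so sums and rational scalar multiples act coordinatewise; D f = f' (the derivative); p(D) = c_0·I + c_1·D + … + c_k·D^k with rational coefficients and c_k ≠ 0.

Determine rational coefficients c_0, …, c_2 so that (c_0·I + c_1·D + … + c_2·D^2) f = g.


p(D) = -(1/2)·I − (1/2)·D + 3·D^2, i.e. c_0 = -1/2, c_1 = -1/2, c_2 = 3

D^0 f = x^7 - (3/2)x^3 - 7
D^1 f = 7x^6 - (9/2)x^2
D^2 f = 42x^5 - 9x
matching coefficients of g against c_0 f + c_1 Df + … from the top degree down determines the c_i
solution: c_0 = -1/2, c_1 = -1/2, c_2 = 3


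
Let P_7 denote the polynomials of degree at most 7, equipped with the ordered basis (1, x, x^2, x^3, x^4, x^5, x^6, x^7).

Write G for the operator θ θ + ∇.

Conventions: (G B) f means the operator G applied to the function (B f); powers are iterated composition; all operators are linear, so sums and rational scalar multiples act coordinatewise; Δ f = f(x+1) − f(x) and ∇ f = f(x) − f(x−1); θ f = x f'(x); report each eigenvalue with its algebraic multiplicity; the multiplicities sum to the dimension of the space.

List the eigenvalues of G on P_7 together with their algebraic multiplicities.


λ = 0 (multiplicity 1), λ = 1 (multiplicity 1), λ = 4 (multiplicity 1), λ = 9 (multiplicity 1), λ = 16 (multiplicity 1), λ = 25 (multiplicity 1), λ = 36 (multiplicity 1), λ = 49 (multiplicity 1)

image of 1: 0
image of x: x + 1
image of x^2: 4x^2 + 2x - 1
image of x^3: 9x^3 + 3x^2 - 3x + 1
image of x^4: 16x^4 + 4x^3 - 6x^2 + 4x - 1
image of x^5: 25x^5 + 5x^4 - 10x^3 + 10x^2 - 5x + 1
image of x^6: 36x^6 + 6x^5 - 15x^4 + 20x^3 - 15x^2 + 6x - 1
image of x^7: 49x^7 + 7x^6 - 21x^5 + 35x^4 - 35x^3 + 21x^2 - 7x + 1
the matrix is upper triangular; its diagonal is (0, 1, 4, 9, 16, 25, 36, 49)
for a triangular matrix the eigenvalues are the diagonal entries, with algebraic multiplicity their repetition count


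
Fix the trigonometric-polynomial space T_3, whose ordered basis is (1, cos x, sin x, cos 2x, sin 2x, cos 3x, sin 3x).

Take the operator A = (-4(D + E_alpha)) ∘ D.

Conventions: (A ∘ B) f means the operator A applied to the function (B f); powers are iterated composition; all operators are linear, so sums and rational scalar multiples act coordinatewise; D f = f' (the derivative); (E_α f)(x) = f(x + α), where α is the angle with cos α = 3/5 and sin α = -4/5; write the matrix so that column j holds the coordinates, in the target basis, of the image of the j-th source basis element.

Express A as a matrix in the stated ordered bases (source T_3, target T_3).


the matrix is [[0, 0, 0, 0, 0, 0, 0]; [0, 4/5, -12/5, 0, 0, 0, 0]; [0, 12/5, 4/5, 0, 0, 0, 0]; [0, 0, 0, 208/25, 56/25, 0, 0]; [0, 0, 0, -56/25, 208/25, 0, 0]; [0, 0, 0, 0, 0, 3972/125, 1404/125]; [0, 0, 0, 0, 0, -1404/125, 3972/125]] (rows listed top to bottom)

image of 1: 0
image of cos x: (4/5)cos x + (12/5)sin x
image of sin x: -(12/5)cos x + (4/5)sin x
image of cos 2x: (208/25)cos 2x - (56/25)sin 2x
image of sin 2x: (56/25)cos 2x + (208/25)sin 2x
image of cos 3x: (3972/125)cos 3x - (1404/125)sin 3x
image of sin 3x: (1404/125)cos 3x + (3972/125)sin 3x
each image's coordinates form column j of the matrix


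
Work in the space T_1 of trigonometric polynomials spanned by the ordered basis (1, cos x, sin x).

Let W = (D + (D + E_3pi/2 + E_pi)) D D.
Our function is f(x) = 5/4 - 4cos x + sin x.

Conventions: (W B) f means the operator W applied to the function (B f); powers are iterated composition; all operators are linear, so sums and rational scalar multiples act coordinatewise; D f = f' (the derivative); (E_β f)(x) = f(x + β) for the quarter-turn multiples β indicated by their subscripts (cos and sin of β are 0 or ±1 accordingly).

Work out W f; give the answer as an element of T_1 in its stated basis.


the result is g(x) = -5cos x - 3sin x

D f = cos x + 4sin x
D D f = 4cos x - sin x
D (D D) f = -cos x - 4sin x
D (D D) f = -cos x - 4sin x
E_3pi/2 (D D) f = cos x + 4sin x
E_pi (D D) f = -4cos x + sin x
(D + E_3pi/2 + E_pi) (D D) f = -4cos x + sin x
(D + (D + E_3pi/2 + E_pi)) (D D) f = -5cos x - 3sin x


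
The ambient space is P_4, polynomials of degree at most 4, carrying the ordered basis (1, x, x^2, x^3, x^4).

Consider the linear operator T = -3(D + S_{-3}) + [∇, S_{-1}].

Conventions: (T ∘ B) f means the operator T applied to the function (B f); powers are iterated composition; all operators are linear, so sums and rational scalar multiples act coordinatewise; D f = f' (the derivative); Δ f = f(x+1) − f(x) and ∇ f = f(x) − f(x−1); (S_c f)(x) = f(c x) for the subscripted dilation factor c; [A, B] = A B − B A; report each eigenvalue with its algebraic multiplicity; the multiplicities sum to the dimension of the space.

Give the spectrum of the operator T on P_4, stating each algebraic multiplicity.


image of 1: -3
image of x: 9x - 5
image of x^2: -27x^2 - 2x
image of x^3: 81x^3 - 15x^2 - 2
image of x^4: -243x^4 - 4x^3 + 8x
the matrix is upper triangular; its diagonal is (-3, 9, -27, 81, -243)
for a triangular matrix the eigenvalues are the diagonal entries, with algebraic multiplicity their repetition count

λ = -243 (multiplicity 1), λ = -27 (multiplicity 1), λ = -3 (multiplicity 1), λ = 9 (multiplicity 1), λ = 81 (multiplicity 1)


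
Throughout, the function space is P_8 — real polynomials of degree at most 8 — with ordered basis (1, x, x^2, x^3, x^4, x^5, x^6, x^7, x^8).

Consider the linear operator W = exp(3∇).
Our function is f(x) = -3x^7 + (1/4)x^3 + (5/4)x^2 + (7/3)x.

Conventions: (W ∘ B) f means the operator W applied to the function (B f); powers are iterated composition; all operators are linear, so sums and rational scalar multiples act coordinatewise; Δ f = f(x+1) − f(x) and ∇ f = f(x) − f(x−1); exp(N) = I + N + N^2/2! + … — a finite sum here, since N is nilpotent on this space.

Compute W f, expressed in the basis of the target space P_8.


g(x) = -3x^7 - 63x^6 - 378x^5 - 315x^4 + (8821/4)x^3 + (3031/2)x^2 - (12242/3)x - 1271/4

order-1 term: -63x^6 + 189x^5 - 315x^4 + 315x^3 - (747/4)x^2 + (273/4)x - 5
order-2 term: -567x^5 + 2835x^4 - 6615x^3 + 8505x^2 - (23409/4)x + 3411/2
order-3 term: -2835x^4 + 17010x^3 - 42525x^2 + 51030x - 97497/4
order-4 term: -8505x^3 + 51030x^2 - 110565x + 85050
order-5 term: -15309x^2 + 76545x - 102060
order-6 term: -15309x + 45927
order-7 term: -6561
the series for exp(3∇) f terminates at order 7
exp(3∇) f = -3x^7 - 63x^6 - 378x^5 - 315x^4 + (8821/4)x^3 + (3031/2)x^2 - (12242/3)x - 1271/4


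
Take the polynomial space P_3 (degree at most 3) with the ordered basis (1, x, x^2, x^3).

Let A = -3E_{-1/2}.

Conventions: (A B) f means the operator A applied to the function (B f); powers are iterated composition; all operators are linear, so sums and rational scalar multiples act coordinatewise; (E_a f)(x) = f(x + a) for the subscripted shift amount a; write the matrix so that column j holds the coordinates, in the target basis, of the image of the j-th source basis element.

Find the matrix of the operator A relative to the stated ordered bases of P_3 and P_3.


the matrix is [[-3, 3/2, -3/4, 3/8]; [0, -3, 3, -9/4]; [0, 0, -3, 9/2]; [0, 0, 0, -3]] (rows listed top to bottom)

image of 1: -3
image of x: -3x + 3/2
image of x^2: -3x^2 + 3x - 3/4
image of x^3: -3x^3 + (9/2)x^2 - (9/4)x + 3/8
each image's coordinates form column j of the matrix


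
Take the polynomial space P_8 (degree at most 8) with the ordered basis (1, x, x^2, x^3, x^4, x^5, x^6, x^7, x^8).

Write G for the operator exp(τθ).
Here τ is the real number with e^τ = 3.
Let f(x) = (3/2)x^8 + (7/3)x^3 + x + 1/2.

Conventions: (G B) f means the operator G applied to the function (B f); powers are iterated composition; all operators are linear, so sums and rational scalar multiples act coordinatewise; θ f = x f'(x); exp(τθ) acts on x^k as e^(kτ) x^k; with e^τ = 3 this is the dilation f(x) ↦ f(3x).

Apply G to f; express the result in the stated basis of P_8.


exp(τθ) x^k = e^(kτ) x^k; with e^τ = 3 this sends x^k to 3^k x^k
x ↦ 3 x
x^3 ↦ 27 x^3
x^8 ↦ 6561 x^8
applying this coordinatewise to f: exp(τθ) f = (19683/2)x^8 + 63x^3 + 3x + 1/2

g(x) = (19683/2)x^8 + 63x^3 + 3x + 1/2


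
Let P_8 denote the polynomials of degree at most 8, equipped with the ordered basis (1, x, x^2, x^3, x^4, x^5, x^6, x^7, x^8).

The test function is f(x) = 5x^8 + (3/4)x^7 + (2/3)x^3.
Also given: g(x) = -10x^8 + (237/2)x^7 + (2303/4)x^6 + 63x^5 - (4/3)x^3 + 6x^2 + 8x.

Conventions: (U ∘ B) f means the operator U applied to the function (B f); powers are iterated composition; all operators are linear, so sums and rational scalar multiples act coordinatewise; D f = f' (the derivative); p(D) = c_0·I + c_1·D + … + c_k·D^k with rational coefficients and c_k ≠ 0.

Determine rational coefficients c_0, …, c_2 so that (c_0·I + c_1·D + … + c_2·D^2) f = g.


D^0 f = 5x^8 + (3/4)x^7 + (2/3)x^3
D^1 f = 40x^7 + (21/4)x^6 + 2x^2
D^2 f = 280x^6 + (63/2)x^5 + 4x
matching coefficients of g against c_0 f + c_1 Df + … from the top degree down determines the c_i
solution: c_0 = -2, c_1 = 3, c_2 = 2

c_0 = -2, c_1 = 3, c_2 = 2


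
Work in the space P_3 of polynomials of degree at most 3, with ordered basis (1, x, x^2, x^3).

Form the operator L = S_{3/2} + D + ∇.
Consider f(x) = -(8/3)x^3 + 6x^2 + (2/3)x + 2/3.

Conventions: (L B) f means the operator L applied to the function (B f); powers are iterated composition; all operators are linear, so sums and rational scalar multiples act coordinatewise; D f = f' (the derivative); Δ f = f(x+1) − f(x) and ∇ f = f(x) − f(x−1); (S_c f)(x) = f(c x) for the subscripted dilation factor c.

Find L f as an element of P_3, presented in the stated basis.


S_{3/2} f = -9x^3 + (27/2)x^2 + x + 2/3
D f = -8x^2 + 12x + 2/3
∇ f = -8x^2 + 20x - 8
(S_{3/2} + D + ∇) f = -9x^3 - (5/2)x^2 + 33x - 20/3

g(x) = -9x^3 - (5/2)x^2 + 33x - 20/3


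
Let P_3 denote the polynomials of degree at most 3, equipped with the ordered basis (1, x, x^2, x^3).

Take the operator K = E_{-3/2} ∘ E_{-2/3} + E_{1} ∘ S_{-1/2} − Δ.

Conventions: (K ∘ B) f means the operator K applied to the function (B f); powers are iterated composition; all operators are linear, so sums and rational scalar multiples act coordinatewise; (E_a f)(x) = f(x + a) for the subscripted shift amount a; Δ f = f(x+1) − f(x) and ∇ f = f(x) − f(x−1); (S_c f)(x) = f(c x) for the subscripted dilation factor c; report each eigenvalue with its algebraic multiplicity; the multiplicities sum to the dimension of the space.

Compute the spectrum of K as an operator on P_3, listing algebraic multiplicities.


λ = 1/2 (multiplicity 1), λ = 7/8 (multiplicity 1), λ = 5/4 (multiplicity 1), λ = 2 (multiplicity 1)

image of 1: 2
image of x: (1/2)x - 11/3
image of x^2: (5/4)x^2 - (35/6)x + 71/18
image of x^3: (7/8)x^3 - (79/8)x^2 + (257/24)x - 305/27
the matrix is upper triangular; its diagonal is (2, 1/2, 5/4, 7/8)
for a triangular matrix the eigenvalues are the diagonal entries, with algebraic multiplicity their repetition count


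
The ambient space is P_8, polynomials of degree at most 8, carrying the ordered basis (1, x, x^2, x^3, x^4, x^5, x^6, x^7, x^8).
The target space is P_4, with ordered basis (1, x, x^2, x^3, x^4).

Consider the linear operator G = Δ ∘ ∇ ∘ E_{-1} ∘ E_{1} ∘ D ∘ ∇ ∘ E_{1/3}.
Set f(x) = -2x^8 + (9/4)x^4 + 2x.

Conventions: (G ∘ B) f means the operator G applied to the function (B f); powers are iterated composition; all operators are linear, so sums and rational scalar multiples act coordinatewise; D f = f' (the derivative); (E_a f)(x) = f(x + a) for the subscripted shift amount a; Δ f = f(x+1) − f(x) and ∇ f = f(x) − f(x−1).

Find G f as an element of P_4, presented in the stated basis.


the image equals g(x) = -3360x^4 + 2240x^3 - 5600x^2 + (15680/9)x - 17134/27

E_{1/3} f = -2x^8 - (16/3)x^7 - (56/9)x^6 - (112/27)x^5 + (169/324)x^4 + (617/243)x^3 + (2075/1458)x^2 + (5087/2187)x + 18217/26244
∇ E_{1/3} f = -16x^7 + (56/3)x^6 - (112/3)x^5 + (700/27)x^4 - (503/81)x^3 + (55/162)x^2 + (1499/729)x + 14531/8748
D ∇ E_{1/3} f = -112x^6 + 112x^5 - (560/3)x^4 + (2800/27)x^3 - (503/27)x^2 + (55/81)x + 1499/729
E_{1} (D ∘ ∇ ∘ E_{1/3}) f = -112x^6 - 560x^5 - (3920/3)x^4 - (47600/27)x^3 - (37463/27)x^2 - (47315/81)x - 72067/729
E_{-1} E_{1} (D ∘ ∇ ∘ E_{1/3}) f = -112x^6 + 112x^5 - (560/3)x^4 + (2800/27)x^3 - (503/27)x^2 + (55/81)x + 1499/729
∇ E_{-1} E_{1} (D ∘ ∇ ∘ E_{1/3}) f = -672x^5 + 2240x^4 - (12320/3)x^3 + (38080/9)x^2 - (62830/27)x + 43228/81
Δ (∇ ∘ E_{-1} ∘ E_{1} ∘ D ∘ ∇ ∘ E_{1/3}) f = -3360x^4 + 2240x^3 - 5600x^2 + (15680/9)x - 17134/27


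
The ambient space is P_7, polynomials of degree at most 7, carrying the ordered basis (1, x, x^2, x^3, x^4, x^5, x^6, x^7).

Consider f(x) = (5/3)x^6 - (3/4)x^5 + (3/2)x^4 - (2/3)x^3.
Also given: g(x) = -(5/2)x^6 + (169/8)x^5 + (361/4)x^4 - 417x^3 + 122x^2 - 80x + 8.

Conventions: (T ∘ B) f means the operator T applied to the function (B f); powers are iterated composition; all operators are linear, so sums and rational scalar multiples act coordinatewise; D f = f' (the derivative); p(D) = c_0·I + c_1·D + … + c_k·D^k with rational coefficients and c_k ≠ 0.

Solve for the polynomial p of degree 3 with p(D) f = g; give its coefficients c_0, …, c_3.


p(D) = -(3/2)·I + 2·D + 2·D^2 − 2·D^3, i.e. c_0 = -3/2, c_1 = 2, c_2 = 2, c_3 = -2

D^0 f = (5/3)x^6 - (3/4)x^5 + (3/2)x^4 - (2/3)x^3
D^1 f = 10x^5 - (15/4)x^4 + 6x^3 - 2x^2
D^2 f = 50x^4 - 15x^3 + 18x^2 - 4x
D^3 f = 200x^3 - 45x^2 + 36x - 4
matching coefficients of g against c_0 f + c_1 Df + … from the top degree down determines the c_i
solution: c_0 = -3/2, c_1 = 2, c_2 = 2, c_3 = -2


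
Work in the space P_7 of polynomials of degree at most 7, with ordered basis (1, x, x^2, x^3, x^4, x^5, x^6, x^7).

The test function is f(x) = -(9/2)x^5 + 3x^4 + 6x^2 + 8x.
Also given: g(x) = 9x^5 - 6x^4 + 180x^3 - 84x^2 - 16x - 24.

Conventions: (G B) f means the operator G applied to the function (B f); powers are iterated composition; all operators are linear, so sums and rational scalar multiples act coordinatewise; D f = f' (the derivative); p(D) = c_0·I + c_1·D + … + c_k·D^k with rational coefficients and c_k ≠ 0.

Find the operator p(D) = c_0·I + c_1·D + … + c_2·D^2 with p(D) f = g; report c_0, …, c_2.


p(D) = -2·I − 2·D^2, i.e. c_0 = -2, c_1 = 0, c_2 = -2

D^0 f = -(9/2)x^5 + 3x^4 + 6x^2 + 8x
D^1 f = -(45/2)x^4 + 12x^3 + 12x + 8
D^2 f = -90x^3 + 36x^2 + 12
matching coefficients of g against c_0 f + c_1 Df + … from the top degree down determines the c_i
solution: c_0 = -2, c_1 = 0, c_2 = -2


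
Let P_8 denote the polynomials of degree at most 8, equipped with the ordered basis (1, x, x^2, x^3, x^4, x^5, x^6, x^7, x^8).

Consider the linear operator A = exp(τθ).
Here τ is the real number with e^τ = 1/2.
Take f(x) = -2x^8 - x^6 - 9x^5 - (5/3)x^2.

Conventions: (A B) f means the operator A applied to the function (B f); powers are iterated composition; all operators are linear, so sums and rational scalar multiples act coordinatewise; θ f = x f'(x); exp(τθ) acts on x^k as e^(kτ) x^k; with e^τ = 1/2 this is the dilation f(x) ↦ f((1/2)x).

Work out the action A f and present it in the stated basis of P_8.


g(x) = -(1/128)x^8 - (1/64)x^6 - (9/32)x^5 - (5/12)x^2

exp(τθ) x^k = e^(kτ) x^k; with e^τ = 1/2 this sends x^k to (1/2)^k x^k
x^2 ↦ 1/4 x^2
x^5 ↦ 1/32 x^5
x^6 ↦ 1/64 x^6
x^8 ↦ 1/256 x^8
applying this coordinatewise to f: exp(τθ) f = -(1/128)x^8 - (1/64)x^6 - (9/32)x^5 - (5/12)x^2


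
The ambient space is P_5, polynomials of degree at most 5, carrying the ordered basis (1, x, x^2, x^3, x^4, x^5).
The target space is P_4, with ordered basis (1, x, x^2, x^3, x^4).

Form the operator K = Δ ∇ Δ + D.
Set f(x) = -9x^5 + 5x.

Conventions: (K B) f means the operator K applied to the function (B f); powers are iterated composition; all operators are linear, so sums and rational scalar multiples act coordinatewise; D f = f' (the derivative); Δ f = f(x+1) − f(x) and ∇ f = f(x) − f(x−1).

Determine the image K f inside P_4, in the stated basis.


Δ f = -45x^4 - 90x^3 - 90x^2 - 45x - 4
∇ Δ f = -180x^3 - 90x
Δ ∇ Δ f = -540x^2 - 540x - 270
D f = -45x^4 + 5
(Δ ∇ Δ + D) f = -45x^4 - 540x^2 - 540x - 265

the image equals g(x) = -45x^4 - 540x^2 - 540x - 265


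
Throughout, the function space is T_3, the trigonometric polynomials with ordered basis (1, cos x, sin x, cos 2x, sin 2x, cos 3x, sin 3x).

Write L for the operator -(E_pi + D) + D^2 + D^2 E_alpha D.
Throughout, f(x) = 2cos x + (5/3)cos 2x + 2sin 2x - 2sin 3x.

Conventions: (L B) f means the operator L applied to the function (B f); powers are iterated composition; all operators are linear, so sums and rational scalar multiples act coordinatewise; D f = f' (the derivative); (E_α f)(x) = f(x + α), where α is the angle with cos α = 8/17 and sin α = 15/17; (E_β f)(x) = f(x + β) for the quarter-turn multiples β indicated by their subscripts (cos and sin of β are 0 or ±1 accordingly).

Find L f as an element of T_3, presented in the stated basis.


the image equals g(x) = (30/17)cos x + (50/17)sin x + (6635/867)cos 2x - (700/867)sin 2x - (234474/4913)cos 3x + (105338/4913)sin 3x

E_pi f = -2cos x + (5/3)cos 2x + 2sin 2x + 2sin 3x
D f = -2sin x + 4cos 2x - (10/3)sin 2x - 6cos 3x
(E_pi + D) f = -2cos x - 2sin x + (17/3)cos 2x - (4/3)sin 2x - 6cos 3x + 2sin 3x
(-(E_pi + D)) f = 2cos x + 2sin x - (17/3)cos 2x + (4/3)sin 2x + 6cos 3x - 2sin 3x
D f = -2sin x + 4cos 2x - (10/3)sin 2x - 6cos 3x
D D f = -2cos x - (20/3)cos 2x - 8sin 2x + 18sin 3x
D f = -2sin x + 4cos 2x - (10/3)sin 2x - 6cos 3x
E_alpha D f = -(30/17)cos x - (16/17)sin x - (1444/289)cos 2x - (1270/867)sin 2x + (29328/4913)cos 3x - (2970/4913)sin 3x
D (E_alpha D) f = -(16/17)cos x + (30/17)sin x - (2540/867)cos 2x + (2888/289)sin 2x - (8910/4913)cos 3x - (87984/4913)sin 3x
D D (E_alpha D) f = (30/17)cos x + (16/17)sin x + (5776/289)cos 2x + (5080/867)sin 2x - (263952/4913)cos 3x + (26730/4913)sin 3x
(-(E_pi + D) + D^2 + D^2 E_alpha D) f = (30/17)cos x + (50/17)sin x + (6635/867)cos 2x - (700/867)sin 2x - (234474/4913)cos 3x + (105338/4913)sin 3x


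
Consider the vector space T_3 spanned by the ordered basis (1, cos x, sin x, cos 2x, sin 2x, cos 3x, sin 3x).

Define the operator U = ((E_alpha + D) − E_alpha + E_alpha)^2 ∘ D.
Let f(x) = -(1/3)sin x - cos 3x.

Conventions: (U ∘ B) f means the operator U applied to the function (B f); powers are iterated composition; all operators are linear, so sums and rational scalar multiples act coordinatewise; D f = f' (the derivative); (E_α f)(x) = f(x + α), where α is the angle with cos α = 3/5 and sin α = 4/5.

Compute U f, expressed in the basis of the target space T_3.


the image equals g(x) = (24/25)cos x + (18/25)sin x - (294138/15625)cos 3x - (485616/15625)sin 3x

D f = -(1/3)cos x + 3sin 3x
E_alpha D f = -(1/5)cos x + (4/15)sin x + (132/125)cos 3x - (351/125)sin 3x
D D f = (1/3)sin x + 9cos 3x
(E_alpha + D) D f = -(1/5)cos x + (3/5)sin x + (1257/125)cos 3x - (351/125)sin 3x
E_alpha D f = -(1/5)cos x + (4/15)sin x + (132/125)cos 3x - (351/125)sin 3x
(-E_alpha) D f = (1/5)cos x - (4/15)sin x - (132/125)cos 3x + (351/125)sin 3x
E_alpha D f = -(1/5)cos x + (4/15)sin x + (132/125)cos 3x - (351/125)sin 3x
((E_alpha + D) − E_alpha + E_alpha) D f = -(1/5)cos x + (3/5)sin x + (1257/125)cos 3x - (351/125)sin 3x
E_alpha ((E_alpha + D) − E_alpha + E_alpha) D f = (9/25)cos x + (13/25)sin x - (162513/15625)cos 3x - (14241/15625)sin 3x
D ((E_alpha + D) − E_alpha + E_alpha) D f = (3/5)cos x + (1/5)sin x - (1053/125)cos 3x - (3771/125)sin 3x
(E_alpha + D) ((E_alpha + D) − E_alpha + E_alpha) D f = (24/25)cos x + (18/25)sin x - (294138/15625)cos 3x - (485616/15625)sin 3x
E_alpha ((E_alpha + D) − E_alpha + E_alpha) D f = (9/25)cos x + (13/25)sin x - (162513/15625)cos 3x - (14241/15625)sin 3x
(-E_alpha) ((E_alpha + D) − E_alpha + E_alpha) D f = -(9/25)cos x - (13/25)sin x + (162513/15625)cos 3x + (14241/15625)sin 3x
E_alpha ((E_alpha + D) − E_alpha + E_alpha) D f = (9/25)cos x + (13/25)sin x - (162513/15625)cos 3x - (14241/15625)sin 3x
((E_alpha + D) − E_alpha + E_alpha) ((E_alpha + D) − E_alpha + E_alpha) D f = (24/25)cos x + (18/25)sin x - (294138/15625)cos 3x - (485616/15625)sin 3x


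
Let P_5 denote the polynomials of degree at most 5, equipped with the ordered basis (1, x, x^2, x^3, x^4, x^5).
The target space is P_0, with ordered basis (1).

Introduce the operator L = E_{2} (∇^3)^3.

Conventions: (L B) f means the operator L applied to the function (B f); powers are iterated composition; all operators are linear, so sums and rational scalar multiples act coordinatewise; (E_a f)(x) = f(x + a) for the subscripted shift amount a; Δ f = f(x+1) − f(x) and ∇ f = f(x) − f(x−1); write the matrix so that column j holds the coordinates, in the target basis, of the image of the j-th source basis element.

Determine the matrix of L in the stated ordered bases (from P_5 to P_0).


the matrix is [[0, 0, 0, 0, 0, 0]] (rows listed top to bottom)

image of 1: 0
image of x: 0
image of x^2: 0
image of x^3: 0
image of x^4: 0
image of x^5: 0
each image's coordinates form column j of the matrix


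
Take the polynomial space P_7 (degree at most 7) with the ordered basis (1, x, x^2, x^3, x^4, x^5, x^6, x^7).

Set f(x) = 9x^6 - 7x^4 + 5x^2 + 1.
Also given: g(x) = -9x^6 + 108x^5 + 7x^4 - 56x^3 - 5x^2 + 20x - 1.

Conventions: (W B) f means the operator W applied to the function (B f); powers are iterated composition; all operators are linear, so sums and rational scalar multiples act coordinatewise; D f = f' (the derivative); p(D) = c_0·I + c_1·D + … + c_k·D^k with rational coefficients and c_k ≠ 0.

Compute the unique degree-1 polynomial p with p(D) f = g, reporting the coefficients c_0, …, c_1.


D^0 f = 9x^6 - 7x^4 + 5x^2 + 1
D^1 f = 54x^5 - 28x^3 + 10x
matching coefficients of g against c_0 f + c_1 Df + … from the top degree down determines the c_i
solution: c_0 = -1, c_1 = 2

p(D) = -I + 2·D, i.e. c_0 = -1, c_1 = 2


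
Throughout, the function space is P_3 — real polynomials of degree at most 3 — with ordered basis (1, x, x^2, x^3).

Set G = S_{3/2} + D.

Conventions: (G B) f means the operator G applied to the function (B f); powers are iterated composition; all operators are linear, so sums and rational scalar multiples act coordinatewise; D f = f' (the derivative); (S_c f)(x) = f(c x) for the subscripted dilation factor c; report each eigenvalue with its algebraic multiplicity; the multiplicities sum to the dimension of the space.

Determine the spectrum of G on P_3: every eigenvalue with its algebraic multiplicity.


λ = 1 (multiplicity 1), λ = 3/2 (multiplicity 1), λ = 9/4 (multiplicity 1), λ = 27/8 (multiplicity 1)

image of 1: 1
image of x: (3/2)x + 1
image of x^2: (9/4)x^2 + 2x
image of x^3: (27/8)x^3 + 3x^2
the matrix is upper triangular; its diagonal is (1, 3/2, 9/4, 27/8)
for a triangular matrix the eigenvalues are the diagonal entries, with algebraic multiplicity their repetition count


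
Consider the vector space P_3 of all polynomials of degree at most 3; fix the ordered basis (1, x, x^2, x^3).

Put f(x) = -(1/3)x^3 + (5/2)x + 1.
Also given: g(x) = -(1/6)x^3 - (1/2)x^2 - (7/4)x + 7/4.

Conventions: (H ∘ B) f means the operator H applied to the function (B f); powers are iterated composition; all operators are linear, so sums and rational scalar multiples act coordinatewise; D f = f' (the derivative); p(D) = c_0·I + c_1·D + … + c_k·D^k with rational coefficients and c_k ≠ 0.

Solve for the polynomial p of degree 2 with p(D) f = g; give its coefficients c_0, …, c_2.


D^0 f = -(1/3)x^3 + (5/2)x + 1
D^1 f = -x^2 + 5/2
D^2 f = -2x
matching coefficients of g against c_0 f + c_1 Df + … from the top degree down determines the c_i
solution: c_0 = 1/2, c_1 = 1/2, c_2 = 3/2

c_0 = 1/2, c_1 = 1/2, c_2 = 3/2


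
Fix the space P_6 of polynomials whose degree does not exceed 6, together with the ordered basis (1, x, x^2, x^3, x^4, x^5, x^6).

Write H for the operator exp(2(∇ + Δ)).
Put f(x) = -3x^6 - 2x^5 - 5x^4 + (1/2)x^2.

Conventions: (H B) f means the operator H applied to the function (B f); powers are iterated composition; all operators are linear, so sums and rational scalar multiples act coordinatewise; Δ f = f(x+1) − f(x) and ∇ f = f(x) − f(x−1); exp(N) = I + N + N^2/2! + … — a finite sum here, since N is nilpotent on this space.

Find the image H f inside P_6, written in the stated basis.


order-1 term: -72x^5 - 40x^4 - 320x^3 - 80x^2 - 148x - 8
order-2 term: -720x^4 - 320x^3 - 3360x^2 - 640x - 1080
order-3 term: -3840x^3 - 1280x^2 - 12800x - 1280
order-4 term: -11520x^2 - 2560x - 16640
order-5 term: -18432x - 2048
order-6 term: -12288
the series for exp(2(∇ + Δ)) f terminates at order 6
exp(2(∇ + Δ)) f = -3x^6 - 74x^5 - 765x^4 - 4480x^3 - (32479/2)x^2 - 34580x - 33344

the result is g(x) = -3x^6 - 74x^5 - 765x^4 - 4480x^3 - (32479/2)x^2 - 34580x - 33344


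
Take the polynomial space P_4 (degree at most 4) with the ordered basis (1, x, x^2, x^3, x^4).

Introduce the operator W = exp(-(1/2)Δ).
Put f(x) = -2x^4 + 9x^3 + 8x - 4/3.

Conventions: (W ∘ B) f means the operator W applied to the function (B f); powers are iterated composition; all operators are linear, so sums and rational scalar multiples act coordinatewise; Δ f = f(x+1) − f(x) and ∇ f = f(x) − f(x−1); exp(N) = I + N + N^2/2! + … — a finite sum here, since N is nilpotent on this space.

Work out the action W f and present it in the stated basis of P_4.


order-1 term: 4x^3 - (15/2)x^2 - (19/2)x - 15/2
order-2 term: -3x^2 + (3/4)x + 13/4
order-3 term: x + 3/8
order-4 term: -1/8
the series for exp(-(1/2)Δ) f terminates at order 4
exp(-(1/2)Δ) f = -2x^4 + 13x^3 - (21/2)x^2 + (1/4)x - 16/3

the result is g(x) = -2x^4 + 13x^3 - (21/2)x^2 + (1/4)x - 16/3


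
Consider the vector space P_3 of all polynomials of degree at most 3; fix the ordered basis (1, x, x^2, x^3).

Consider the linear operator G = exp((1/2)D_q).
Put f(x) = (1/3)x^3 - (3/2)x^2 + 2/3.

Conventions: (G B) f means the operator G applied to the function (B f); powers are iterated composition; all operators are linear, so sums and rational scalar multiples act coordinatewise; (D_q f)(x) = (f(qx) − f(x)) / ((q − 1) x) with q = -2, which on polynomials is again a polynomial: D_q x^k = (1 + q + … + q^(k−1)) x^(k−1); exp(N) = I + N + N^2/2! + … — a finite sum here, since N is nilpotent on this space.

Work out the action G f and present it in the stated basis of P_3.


the image equals g(x) = (1/3)x^3 - x^2 + (5/8)x + 5/6

order-1 term: (1/2)x^2 + (3/4)x
order-2 term: -(1/8)x + 3/16
order-3 term: -1/48
the series for exp((1/2)D_q) f terminates at order 3
exp((1/2)D_q) f = (1/3)x^3 - x^2 + (5/8)x + 5/6


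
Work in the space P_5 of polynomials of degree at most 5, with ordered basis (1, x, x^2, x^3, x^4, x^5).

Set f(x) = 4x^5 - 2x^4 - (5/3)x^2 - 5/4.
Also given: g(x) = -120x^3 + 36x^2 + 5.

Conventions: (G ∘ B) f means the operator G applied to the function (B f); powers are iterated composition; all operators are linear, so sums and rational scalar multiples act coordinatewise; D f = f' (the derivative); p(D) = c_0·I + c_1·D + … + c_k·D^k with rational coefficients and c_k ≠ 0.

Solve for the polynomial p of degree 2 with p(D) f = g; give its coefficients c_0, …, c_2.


p(D) = -(3/2)·D^2, i.e. c_0 = 0, c_1 = 0, c_2 = -3/2

D^0 f = 4x^5 - 2x^4 - (5/3)x^2 - 5/4
D^1 f = 20x^4 - 8x^3 - (10/3)x
D^2 f = 80x^3 - 24x^2 - 10/3
matching coefficients of g against c_0 f + c_1 Df + … from the top degree down determines the c_i
solution: c_0 = 0, c_1 = 0, c_2 = -3/2


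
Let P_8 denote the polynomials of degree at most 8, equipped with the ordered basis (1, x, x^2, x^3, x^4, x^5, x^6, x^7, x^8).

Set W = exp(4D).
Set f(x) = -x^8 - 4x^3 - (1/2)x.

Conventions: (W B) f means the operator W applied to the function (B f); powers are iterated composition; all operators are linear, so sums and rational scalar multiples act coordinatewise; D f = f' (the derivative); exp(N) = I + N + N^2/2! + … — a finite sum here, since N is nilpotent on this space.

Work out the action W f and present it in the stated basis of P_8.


the result is g(x) = -x^8 - 32x^7 - 448x^6 - 3584x^5 - 17920x^4 - 57348x^3 - 114736x^2 - (262529/2)x - 65794

order-1 term: -32x^7 - 48x^2 - 2
order-2 term: -448x^6 - 192x
order-3 term: -3584x^5 - 256
order-4 term: -17920x^4
order-5 term: -57344x^3
order-6 term: -114688x^2
order-7 term: -131072x
order-8 term: -65536
the series for exp(4D) f terminates at order 8
exp(4D) f = -x^8 - 32x^7 - 448x^6 - 3584x^5 - 17920x^4 - 57348x^3 - 114736x^2 - (262529/2)x - 65794


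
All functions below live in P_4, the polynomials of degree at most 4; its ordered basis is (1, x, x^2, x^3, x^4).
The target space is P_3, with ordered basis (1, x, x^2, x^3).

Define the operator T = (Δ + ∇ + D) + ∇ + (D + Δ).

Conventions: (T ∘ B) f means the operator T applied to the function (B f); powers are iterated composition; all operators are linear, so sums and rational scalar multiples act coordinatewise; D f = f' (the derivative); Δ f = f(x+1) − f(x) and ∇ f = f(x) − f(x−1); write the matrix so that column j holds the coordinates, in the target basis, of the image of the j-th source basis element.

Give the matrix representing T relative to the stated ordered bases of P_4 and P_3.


image of 1: 0
image of x: 6
image of x^2: 12x
image of x^3: 18x^2 + 4
image of x^4: 24x^3 + 16x
each image's coordinates form column j of the matrix

the matrix is [[0, 6, 0, 4, 0]; [0, 0, 12, 0, 16]; [0, 0, 0, 18, 0]; [0, 0, 0, 0, 24]] (rows listed top to bottom)


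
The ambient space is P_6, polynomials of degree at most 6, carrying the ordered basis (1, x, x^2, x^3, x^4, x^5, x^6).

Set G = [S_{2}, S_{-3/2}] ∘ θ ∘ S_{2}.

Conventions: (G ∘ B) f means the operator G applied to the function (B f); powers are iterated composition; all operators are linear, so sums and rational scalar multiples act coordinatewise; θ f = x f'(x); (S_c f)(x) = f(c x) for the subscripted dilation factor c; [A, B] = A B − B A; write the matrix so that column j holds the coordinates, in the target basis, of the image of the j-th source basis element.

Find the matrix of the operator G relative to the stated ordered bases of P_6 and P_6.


the matrix is [[0, 0, 0, 0, 0, 0, 0]; [0, 0, 0, 0, 0, 0, 0]; [0, 0, 0, 0, 0, 0, 0]; [0, 0, 0, 0, 0, 0, 0]; [0, 0, 0, 0, 0, 0, 0]; [0, 0, 0, 0, 0, 0, 0]; [0, 0, 0, 0, 0, 0, 0]] (rows listed top to bottom)

image of 1: 0
image of x: 0
image of x^2: 0
image of x^3: 0
image of x^4: 0
image of x^5: 0
image of x^6: 0
each image's coordinates form column j of the matrix


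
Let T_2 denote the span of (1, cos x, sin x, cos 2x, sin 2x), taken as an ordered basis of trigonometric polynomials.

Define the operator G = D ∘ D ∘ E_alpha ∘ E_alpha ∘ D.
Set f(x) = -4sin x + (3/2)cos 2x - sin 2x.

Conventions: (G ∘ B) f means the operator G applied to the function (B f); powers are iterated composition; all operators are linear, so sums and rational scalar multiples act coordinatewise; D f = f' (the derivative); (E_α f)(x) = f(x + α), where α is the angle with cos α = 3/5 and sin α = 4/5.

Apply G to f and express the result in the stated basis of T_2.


g(x) = -(28/25)cos x - (96/25)sin x - (8248/625)cos 2x - (3636/625)sin 2x

D f = -4cos x - 2cos 2x - 3sin 2x
E_alpha D f = -(12/5)cos x + (16/5)sin x - (58/25)cos 2x + (69/25)sin 2x
E_alpha (E_alpha ∘ D) f = (28/25)cos x + (96/25)sin x + (2062/625)cos 2x + (909/625)sin 2x
D E_alpha (E_alpha ∘ D) f = (96/25)cos x - (28/25)sin x + (1818/625)cos 2x - (4124/625)sin 2x
D D E_alpha (E_alpha ∘ D) f = -(28/25)cos x - (96/25)sin x - (8248/625)cos 2x - (3636/625)sin 2x


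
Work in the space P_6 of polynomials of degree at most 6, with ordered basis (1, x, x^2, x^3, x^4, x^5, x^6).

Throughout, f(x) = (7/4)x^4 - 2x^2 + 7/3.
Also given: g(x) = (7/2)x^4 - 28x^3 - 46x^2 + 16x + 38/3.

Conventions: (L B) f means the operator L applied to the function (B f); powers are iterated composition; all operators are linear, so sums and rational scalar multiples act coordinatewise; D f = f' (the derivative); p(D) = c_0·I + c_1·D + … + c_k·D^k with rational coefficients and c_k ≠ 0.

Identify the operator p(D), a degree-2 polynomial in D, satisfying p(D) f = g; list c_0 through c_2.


c_0 = 2, c_1 = -4, c_2 = -2

D^0 f = (7/4)x^4 - 2x^2 + 7/3
D^1 f = 7x^3 - 4x
D^2 f = 21x^2 - 4
matching coefficients of g against c_0 f + c_1 Df + … from the top degree down determines the c_i
solution: c_0 = 2, c_1 = -4, c_2 = -2


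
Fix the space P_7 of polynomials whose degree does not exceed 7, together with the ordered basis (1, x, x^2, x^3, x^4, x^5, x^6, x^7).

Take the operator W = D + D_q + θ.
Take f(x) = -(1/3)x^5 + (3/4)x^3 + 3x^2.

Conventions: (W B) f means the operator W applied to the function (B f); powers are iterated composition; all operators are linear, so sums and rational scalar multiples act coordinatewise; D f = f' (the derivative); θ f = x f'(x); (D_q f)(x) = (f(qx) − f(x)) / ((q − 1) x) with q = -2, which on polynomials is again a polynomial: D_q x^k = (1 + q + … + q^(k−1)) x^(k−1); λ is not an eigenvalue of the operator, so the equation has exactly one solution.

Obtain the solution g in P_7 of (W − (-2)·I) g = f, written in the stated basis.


g(x) = -(1/21)x^5 + (8/63)x^4 + (221/1260)x^3 + (409/840)x^2 - (409/2520)x + 409/2520

write g with unknown coordinates in the stated basis and equate coefficients in (W − (-2)·I) g = f
solving from the highest basis element down gives g = -(1/21)x^5 + (8/63)x^4 + (221/1260)x^3 + (409/840)x^2 - (409/2520)x + 409/2520
check: W g = -(5/21)x^5 - (16/63)x^4 + (503/1260)x^3 + (851/420)x^2 + (409/1260)x - 409/1260
so W g − (-2)·g = -(1/3)x^5 + (3/4)x^3 + 3x^2 = f ✓


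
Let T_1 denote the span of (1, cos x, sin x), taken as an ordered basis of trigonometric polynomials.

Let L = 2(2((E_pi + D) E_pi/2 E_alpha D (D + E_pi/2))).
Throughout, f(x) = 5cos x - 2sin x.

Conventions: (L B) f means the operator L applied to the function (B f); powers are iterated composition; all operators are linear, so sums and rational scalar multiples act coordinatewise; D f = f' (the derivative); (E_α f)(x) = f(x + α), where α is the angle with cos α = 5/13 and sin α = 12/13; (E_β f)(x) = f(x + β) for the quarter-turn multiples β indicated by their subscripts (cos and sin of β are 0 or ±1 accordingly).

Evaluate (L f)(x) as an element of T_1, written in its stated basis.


g(x) = -(552/13)cos x - (568/13)sin x

D f = -2cos x - 5sin x
E_pi/2 f = -2cos x - 5sin x
(D + E_pi/2) f = -4cos x - 10sin x
D (D + E_pi/2) f = -10cos x + 4sin x
E_alpha D (D + E_pi/2) f = -(2/13)cos x + (140/13)sin x
E_pi/2 E_alpha D (D + E_pi/2) f = (140/13)cos x + (2/13)sin x
E_pi (E_pi/2 E_alpha D) (D + E_pi/2) f = -(140/13)cos x - (2/13)sin x
D (E_pi/2 E_alpha D) (D + E_pi/2) f = (2/13)cos x - (140/13)sin x
(E_pi + D) (E_pi/2 E_alpha D) (D + E_pi/2) f = -(138/13)cos x - (142/13)sin x
(2((E_pi + D) E_pi/2 E_alpha D (D + E_pi/2))) f = -(276/13)cos x - (284/13)sin x
(2(2((E_pi + D) E_pi/2 E_alpha D (D + E_pi/2)))) f = -(552/13)cos x - (568/13)sin x
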